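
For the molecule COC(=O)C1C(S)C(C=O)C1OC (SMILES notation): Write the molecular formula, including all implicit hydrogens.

Walk through each heavy atom and fill implicit hydrogens from standard valence (C 4, N 3, O 2, S 2, halogen 1):
  atom 1: C, bond orders sum to 1 (valence 4) → 3 H
  atom 2: O, bond orders sum to 2 (valence 2) → 0 H
  atom 3: C, bond orders sum to 4 (valence 4) → 0 H
  atom 4: O, bond orders sum to 2 (valence 2) → 0 H
  atom 5: C, bond orders sum to 3 (valence 4) → 1 H
  atom 6: C, bond orders sum to 3 (valence 4) → 1 H
  atom 7: S, bond orders sum to 1 (valence 2) → 1 H
  atom 8: C, bond orders sum to 3 (valence 4) → 1 H
  atom 9: C, bond orders sum to 3 (valence 4) → 1 H
  atom 10: O, bond orders sum to 2 (valence 2) → 0 H
  atom 11: C, bond orders sum to 3 (valence 4) → 1 H
  atom 12: O, bond orders sum to 2 (valence 2) → 0 H
  atom 13: C, bond orders sum to 1 (valence 4) → 3 H
Totals → C:8, H:12, O:4, S:1.

C8H12O4S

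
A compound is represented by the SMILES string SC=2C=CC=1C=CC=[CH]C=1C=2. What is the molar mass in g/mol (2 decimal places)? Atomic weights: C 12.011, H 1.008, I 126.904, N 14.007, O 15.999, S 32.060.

First, the molecular formula is C10H8S (counting implicit H from valence).
  C: 10 × 12.011 = 120.110
  H: 8 × 1.008 = 8.064
  S: 1 × 32.060 = 32.060
Sum: 10×12.011 + 8×1.008 + 1×32.060 = 160.234 → 160.23 g/mol.

160.23 g/mol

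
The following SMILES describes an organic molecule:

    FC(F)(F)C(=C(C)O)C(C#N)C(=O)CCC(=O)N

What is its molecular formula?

Walk through each heavy atom and fill implicit hydrogens from standard valence (C 4, N 3, O 2, S 2, halogen 1):
  atom 1: F (halogen, monovalent) → 0 H
  atom 2: C, bond orders sum to 4 (valence 4) → 0 H
  atom 3: F (halogen, monovalent) → 0 H
  atom 4: F (halogen, monovalent) → 0 H
  atom 5: C, bond orders sum to 4 (valence 4) → 0 H
  atom 6: C, bond orders sum to 4 (valence 4) → 0 H
  atom 7: C, bond orders sum to 1 (valence 4) → 3 H
  atom 8: O, bond orders sum to 1 (valence 2) → 1 H
  atom 9: C, bond orders sum to 3 (valence 4) → 1 H
  atom 10: C, bond orders sum to 4 (valence 4) → 0 H
  atom 11: N, bond orders sum to 3 (valence 3) → 0 H
  atom 12: C, bond orders sum to 4 (valence 4) → 0 H
  atom 13: O, bond orders sum to 2 (valence 2) → 0 H
  atom 14: C, bond orders sum to 2 (valence 4) → 2 H
  atom 15: C, bond orders sum to 2 (valence 4) → 2 H
  atom 16: C, bond orders sum to 4 (valence 4) → 0 H
  atom 17: O, bond orders sum to 2 (valence 2) → 0 H
  atom 18: N, bond orders sum to 1 (valence 3) → 2 H
Totals → C:10, H:11, F:3, N:2, O:3.

C10H11F3N2O3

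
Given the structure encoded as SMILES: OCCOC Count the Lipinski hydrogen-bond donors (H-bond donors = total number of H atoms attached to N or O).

1

Donors: find every N or O and count the H atoms it carries.
  atom 1 (O): bond orders sum to 1 → 1 H
  atom 4 (O): bond orders sum to 2 → 0 H
Lipinski HBD = 1.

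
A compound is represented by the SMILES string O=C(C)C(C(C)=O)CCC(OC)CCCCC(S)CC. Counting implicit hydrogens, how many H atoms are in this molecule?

Walk through each heavy atom and fill implicit hydrogens from standard valence (C 4, N 3, O 2, S 2, halogen 1):
  atom 1: O, bond orders sum to 2 (valence 2) → 0 H
  atom 2: C, bond orders sum to 4 (valence 4) → 0 H
  atom 3: C, bond orders sum to 1 (valence 4) → 3 H
  atom 4: C, bond orders sum to 3 (valence 4) → 1 H
  atom 5: C, bond orders sum to 4 (valence 4) → 0 H
  atom 6: C, bond orders sum to 1 (valence 4) → 3 H
  atom 7: O, bond orders sum to 2 (valence 2) → 0 H
  atom 8: C, bond orders sum to 2 (valence 4) → 2 H
  atom 9: C, bond orders sum to 2 (valence 4) → 2 H
  atom 10: C, bond orders sum to 3 (valence 4) → 1 H
  atom 11: O, bond orders sum to 2 (valence 2) → 0 H
  atom 12: C, bond orders sum to 1 (valence 4) → 3 H
  atom 13: C, bond orders sum to 2 (valence 4) → 2 H
  atom 14: C, bond orders sum to 2 (valence 4) → 2 H
  atom 15: C, bond orders sum to 2 (valence 4) → 2 H
  atom 16: C, bond orders sum to 2 (valence 4) → 2 H
  atom 17: C, bond orders sum to 3 (valence 4) → 1 H
  atom 18: S, bond orders sum to 1 (valence 2) → 1 H
  atom 19: C, bond orders sum to 2 (valence 4) → 2 H
  atom 20: C, bond orders sum to 1 (valence 4) → 3 H
Total hydrogens: 30.

30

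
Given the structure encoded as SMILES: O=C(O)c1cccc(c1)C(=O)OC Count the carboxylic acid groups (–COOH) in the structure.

1

The carboxylic acid motif appears at heavy-atom position 2 in the SMILES.
Other groups present: 1 ester.
Carboxylic acid count: 1.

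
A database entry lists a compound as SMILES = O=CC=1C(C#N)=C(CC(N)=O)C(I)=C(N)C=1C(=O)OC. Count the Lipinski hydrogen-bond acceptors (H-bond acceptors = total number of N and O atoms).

N atoms: 3; O atoms: 4.
Lipinski HBA = 3 + 4 = 7.

7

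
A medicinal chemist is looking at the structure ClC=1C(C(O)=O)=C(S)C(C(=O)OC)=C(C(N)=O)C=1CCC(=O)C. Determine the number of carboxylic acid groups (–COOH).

1

The carboxylic acid motif appears at heavy-atom position 4 in the SMILES.
Other groups present: 1 amide, 1 ester, 1 ketone, 1 thiol.
Carboxylic acid count: 1.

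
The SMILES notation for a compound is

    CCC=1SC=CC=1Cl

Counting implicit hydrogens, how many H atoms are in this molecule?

7

Walk through each heavy atom and fill implicit hydrogens from standard valence (C 4, N 3, O 2, S 2, halogen 1):
  atom 1: C, bond orders sum to 1 (valence 4) → 3 H
  atom 2: C, bond orders sum to 2 (valence 4) → 2 H
  atom 3: C, bond orders sum to 4 (valence 4) → 0 H
  atom 4: S, bond orders sum to 2 (valence 2) → 0 H
  atom 5: C, bond orders sum to 3 (valence 4) → 1 H
  atom 6: C, bond orders sum to 3 (valence 4) → 1 H
  atom 7: C, bond orders sum to 4 (valence 4) → 0 H
  atom 8: Cl (halogen, monovalent) → 0 H
Total hydrogens: 7.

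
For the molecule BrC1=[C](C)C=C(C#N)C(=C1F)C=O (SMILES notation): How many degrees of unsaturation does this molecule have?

Molecular formula: C9H5BrFNO.
DoU = (2C + 2 + N − H − X) / 2, where X is the halogen count and O/S are ignored.
    = (2·9 + 2 + 1 − 5 − 2) / 2 = 14 / 2 = 7.

7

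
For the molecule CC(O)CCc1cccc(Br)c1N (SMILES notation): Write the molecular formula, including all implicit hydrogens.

Walk through each heavy atom and fill implicit hydrogens from standard valence (C 4, N 3, O 2, S 2, halogen 1); for lowercase aromatic atoms, an aromatic c carries 1 H when it has two neighbours and 0 H with three, and aromatic n carries 0 H:
  atom 1: C, bond orders sum to 1 (valence 4) → 3 H
  atom 2: C, bond orders sum to 3 (valence 4) → 1 H
  atom 3: O, bond orders sum to 1 (valence 2) → 1 H
  atom 4: C, bond orders sum to 2 (valence 4) → 2 H
  atom 5: C, bond orders sum to 2 (valence 4) → 2 H
  atom 6: aromatic c, 3 neighbours → 0 H
  atom 7: aromatic c, 2 neighbours → 1 H
  atom 8: aromatic c, 2 neighbours → 1 H
  atom 9: aromatic c, 2 neighbours → 1 H
  atom 10: aromatic c, 3 neighbours → 0 H
  atom 11: Br (halogen, monovalent) → 0 H
  atom 12: aromatic c, 3 neighbours → 0 H
  atom 13: N, bond orders sum to 1 (valence 3) → 2 H
Totals → C:10, H:14, Br:1, N:1, O:1.

C10H14BrNO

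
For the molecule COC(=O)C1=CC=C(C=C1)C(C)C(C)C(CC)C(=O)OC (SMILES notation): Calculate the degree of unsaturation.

6

Molecular formula: C17H24O4.
DoU = (2C + 2 + N − H − X) / 2, where X is the halogen count and O/S are ignored.
    = (2·17 + 2 + 0 − 24 − 0) / 2 = 12 / 2 = 6.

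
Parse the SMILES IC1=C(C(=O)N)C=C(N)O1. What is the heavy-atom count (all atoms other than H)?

10

Every atom symbol written in the SMILES (organic subset) is one heavy atom; implicit H are not written.
Heavy atoms by element → C:5, I:1, N:2, O:2.
Total: 10.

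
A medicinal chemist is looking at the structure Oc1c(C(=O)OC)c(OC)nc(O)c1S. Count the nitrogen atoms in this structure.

Scan the SMILES for N atoms (remember two-letter symbols like Cl and Br are single atoms).
Nitrogen count: 1.

1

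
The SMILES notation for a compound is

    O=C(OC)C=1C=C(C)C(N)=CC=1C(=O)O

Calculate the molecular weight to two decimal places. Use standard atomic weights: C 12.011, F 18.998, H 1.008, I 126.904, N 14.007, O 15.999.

First, the molecular formula is C10H11NO4 (counting implicit H from valence).
  C: 10 × 12.011 = 120.110
  H: 11 × 1.008 = 11.088
  N: 1 × 14.007 = 14.007
  O: 4 × 15.999 = 63.996
Sum: 10×12.011 + 11×1.008 + 1×14.007 + 4×15.999 = 209.201 → 209.20 g/mol.

209.20 g/mol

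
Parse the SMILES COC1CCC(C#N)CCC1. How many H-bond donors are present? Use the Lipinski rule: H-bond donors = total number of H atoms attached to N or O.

0

Donors: find every N or O and count the H atoms it carries.
  atom 2 (O): bond orders sum to 2 → 0 H
  atom 8 (N): bond orders sum to 3 → 0 H
Lipinski HBD = 0.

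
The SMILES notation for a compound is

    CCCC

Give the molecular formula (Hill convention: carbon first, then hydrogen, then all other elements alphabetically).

Walk through each heavy atom and fill implicit hydrogens from standard valence (C 4, N 3, O 2, S 2, halogen 1):
  atom 1: C, bond orders sum to 1 (valence 4) → 3 H
  atom 2: C, bond orders sum to 2 (valence 4) → 2 H
  atom 3: C, bond orders sum to 2 (valence 4) → 2 H
  atom 4: C, bond orders sum to 1 (valence 4) → 3 H
Totals → C:4, H:10.
In Hill order: C4H10.

C4H10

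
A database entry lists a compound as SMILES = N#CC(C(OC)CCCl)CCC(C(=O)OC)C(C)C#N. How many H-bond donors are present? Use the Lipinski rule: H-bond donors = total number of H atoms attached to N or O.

Donors: find every N or O and count the H atoms it carries.
  atom 1 (N): bond orders sum to 3 → 0 H
  atom 5 (O): bond orders sum to 2 → 0 H
  atom 14 (O): bond orders sum to 2 → 0 H
  atom 15 (O): bond orders sum to 2 → 0 H
  atom 20 (N): bond orders sum to 3 → 0 H
Lipinski HBD = 0.

0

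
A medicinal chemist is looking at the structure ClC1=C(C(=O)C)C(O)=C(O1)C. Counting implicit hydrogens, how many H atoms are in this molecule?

7

Walk through each heavy atom and fill implicit hydrogens from standard valence (C 4, N 3, O 2, S 2, halogen 1):
  atom 1: Cl (halogen, monovalent) → 0 H
  atom 2: C, bond orders sum to 4 (valence 4) → 0 H
  atom 3: C, bond orders sum to 4 (valence 4) → 0 H
  atom 4: C, bond orders sum to 4 (valence 4) → 0 H
  atom 5: O, bond orders sum to 2 (valence 2) → 0 H
  atom 6: C, bond orders sum to 1 (valence 4) → 3 H
  atom 7: C, bond orders sum to 4 (valence 4) → 0 H
  atom 8: O, bond orders sum to 1 (valence 2) → 1 H
  atom 9: C, bond orders sum to 4 (valence 4) → 0 H
  atom 10: O, bond orders sum to 2 (valence 2) → 0 H
  atom 11: C, bond orders sum to 1 (valence 4) → 3 H
Total hydrogens: 7.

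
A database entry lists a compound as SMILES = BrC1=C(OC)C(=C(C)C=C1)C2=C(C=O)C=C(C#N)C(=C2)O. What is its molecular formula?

Walk through each heavy atom and fill implicit hydrogens from standard valence (C 4, N 3, O 2, S 2, halogen 1):
  atom 1: Br (halogen, monovalent) → 0 H
  atom 2: C, bond orders sum to 4 (valence 4) → 0 H
  atom 3: C, bond orders sum to 4 (valence 4) → 0 H
  atom 4: O, bond orders sum to 2 (valence 2) → 0 H
  atom 5: C, bond orders sum to 1 (valence 4) → 3 H
  atom 6: C, bond orders sum to 4 (valence 4) → 0 H
  atom 7: C, bond orders sum to 4 (valence 4) → 0 H
  atom 8: C, bond orders sum to 1 (valence 4) → 3 H
  atom 9: C, bond orders sum to 3 (valence 4) → 1 H
  atom 10: C, bond orders sum to 3 (valence 4) → 1 H
  atom 11: C, bond orders sum to 4 (valence 4) → 0 H
  atom 12: C, bond orders sum to 4 (valence 4) → 0 H
  atom 13: C, bond orders sum to 3 (valence 4) → 1 H
  atom 14: O, bond orders sum to 2 (valence 2) → 0 H
  atom 15: C, bond orders sum to 3 (valence 4) → 1 H
  atom 16: C, bond orders sum to 4 (valence 4) → 0 H
  atom 17: C, bond orders sum to 4 (valence 4) → 0 H
  atom 18: N, bond orders sum to 3 (valence 3) → 0 H
  atom 19: C, bond orders sum to 4 (valence 4) → 0 H
  atom 20: C, bond orders sum to 3 (valence 4) → 1 H
  atom 21: O, bond orders sum to 1 (valence 2) → 1 H
Totals → C:16, H:12, Br:1, N:1, O:3.

C16H12BrNO3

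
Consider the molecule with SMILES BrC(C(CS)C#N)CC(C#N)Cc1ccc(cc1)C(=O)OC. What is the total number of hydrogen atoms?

17

Walk through each heavy atom and fill implicit hydrogens from standard valence (C 4, N 3, O 2, S 2, halogen 1); for lowercase aromatic atoms, an aromatic c carries 1 H when it has two neighbours and 0 H with three, and aromatic n carries 0 H:
  atom 1: Br (halogen, monovalent) → 0 H
  atom 2: C, bond orders sum to 3 (valence 4) → 1 H
  atom 3: C, bond orders sum to 3 (valence 4) → 1 H
  atom 4: C, bond orders sum to 2 (valence 4) → 2 H
  atom 5: S, bond orders sum to 1 (valence 2) → 1 H
  atom 6: C, bond orders sum to 4 (valence 4) → 0 H
  atom 7: N, bond orders sum to 3 (valence 3) → 0 H
  atom 8: C, bond orders sum to 2 (valence 4) → 2 H
  atom 9: C, bond orders sum to 3 (valence 4) → 1 H
  atom 10: C, bond orders sum to 4 (valence 4) → 0 H
  atom 11: N, bond orders sum to 3 (valence 3) → 0 H
  atom 12: C, bond orders sum to 2 (valence 4) → 2 H
  atom 13: aromatic c, 3 neighbours → 0 H
  atom 14: aromatic c, 2 neighbours → 1 H
  atom 15: aromatic c, 2 neighbours → 1 H
  atom 16: aromatic c, 3 neighbours → 0 H
  atom 17: aromatic c, 2 neighbours → 1 H
  atom 18: aromatic c, 2 neighbours → 1 H
  atom 19: C, bond orders sum to 4 (valence 4) → 0 H
  atom 20: O, bond orders sum to 2 (valence 2) → 0 H
  atom 21: O, bond orders sum to 2 (valence 2) → 0 H
  atom 22: C, bond orders sum to 1 (valence 4) → 3 H
Total hydrogens: 17.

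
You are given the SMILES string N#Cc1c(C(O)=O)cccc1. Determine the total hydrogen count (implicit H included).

5

Walk through each heavy atom and fill implicit hydrogens from standard valence (C 4, N 3, O 2, S 2, halogen 1); for lowercase aromatic atoms, an aromatic c carries 1 H when it has two neighbours and 0 H with three, and aromatic n carries 0 H:
  atom 1: N, bond orders sum to 3 (valence 3) → 0 H
  atom 2: C, bond orders sum to 4 (valence 4) → 0 H
  atom 3: aromatic c, 3 neighbours → 0 H
  atom 4: aromatic c, 3 neighbours → 0 H
  atom 5: C, bond orders sum to 4 (valence 4) → 0 H
  atom 6: O, bond orders sum to 1 (valence 2) → 1 H
  atom 7: O, bond orders sum to 2 (valence 2) → 0 H
  atom 8: aromatic c, 2 neighbours → 1 H
  atom 9: aromatic c, 2 neighbours → 1 H
  atom 10: aromatic c, 2 neighbours → 1 H
  atom 11: aromatic c, 2 neighbours → 1 H
Total hydrogens: 5.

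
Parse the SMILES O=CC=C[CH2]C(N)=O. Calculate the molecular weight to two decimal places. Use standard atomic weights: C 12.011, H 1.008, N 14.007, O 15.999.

113.12 g/mol

First, the molecular formula is C5H7NO2 (counting implicit H from valence).
  C: 5 × 12.011 = 60.055
  H: 7 × 1.008 = 7.056
  N: 1 × 14.007 = 14.007
  O: 2 × 15.999 = 31.998
Sum: 5×12.011 + 7×1.008 + 1×14.007 + 2×15.999 = 113.116 → 113.12 g/mol.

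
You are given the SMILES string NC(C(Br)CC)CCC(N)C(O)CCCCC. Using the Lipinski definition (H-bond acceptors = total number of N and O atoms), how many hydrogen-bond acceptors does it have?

3

N atoms: 2; O atoms: 1.
Lipinski HBA = 2 + 1 = 3.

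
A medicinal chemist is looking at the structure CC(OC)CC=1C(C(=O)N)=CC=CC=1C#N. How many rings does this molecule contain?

1

In SMILES, each pair of matching ring-closure digits denotes one ring-closing bond; the number of such bonds equals the number of independent rings.
Ring-closure bonds here: 1.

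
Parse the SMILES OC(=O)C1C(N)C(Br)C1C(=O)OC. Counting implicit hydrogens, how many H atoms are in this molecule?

Walk through each heavy atom and fill implicit hydrogens from standard valence (C 4, N 3, O 2, S 2, halogen 1):
  atom 1: O, bond orders sum to 1 (valence 2) → 1 H
  atom 2: C, bond orders sum to 4 (valence 4) → 0 H
  atom 3: O, bond orders sum to 2 (valence 2) → 0 H
  atom 4: C, bond orders sum to 3 (valence 4) → 1 H
  atom 5: C, bond orders sum to 3 (valence 4) → 1 H
  atom 6: N, bond orders sum to 1 (valence 3) → 2 H
  atom 7: C, bond orders sum to 3 (valence 4) → 1 H
  atom 8: Br (halogen, monovalent) → 0 H
  atom 9: C, bond orders sum to 3 (valence 4) → 1 H
  atom 10: C, bond orders sum to 4 (valence 4) → 0 H
  atom 11: O, bond orders sum to 2 (valence 2) → 0 H
  atom 12: O, bond orders sum to 2 (valence 2) → 0 H
  atom 13: C, bond orders sum to 1 (valence 4) → 3 H
Total hydrogens: 10.

10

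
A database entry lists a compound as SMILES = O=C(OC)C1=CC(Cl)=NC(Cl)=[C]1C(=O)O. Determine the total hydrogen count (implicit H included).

Walk through each heavy atom and fill implicit hydrogens from standard valence (C 4, N 3, O 2, S 2, halogen 1):
  atom 1: O, bond orders sum to 2 (valence 2) → 0 H
  atom 2: C, bond orders sum to 4 (valence 4) → 0 H
  atom 3: O, bond orders sum to 2 (valence 2) → 0 H
  atom 4: C, bond orders sum to 1 (valence 4) → 3 H
  atom 5: C, bond orders sum to 4 (valence 4) → 0 H
  atom 6: C, bond orders sum to 3 (valence 4) → 1 H
  atom 7: C, bond orders sum to 4 (valence 4) → 0 H
  atom 8: Cl (halogen, monovalent) → 0 H
  atom 9: N, bond orders sum to 3 (valence 3) → 0 H
  atom 10: C, bond orders sum to 4 (valence 4) → 0 H
  atom 11: Cl (halogen, monovalent) → 0 H
  atom 12: C with explicit H count 0
  atom 13: C, bond orders sum to 4 (valence 4) → 0 H
  atom 14: O, bond orders sum to 2 (valence 2) → 0 H
  atom 15: O, bond orders sum to 1 (valence 2) → 1 H
Total hydrogens: 5.

5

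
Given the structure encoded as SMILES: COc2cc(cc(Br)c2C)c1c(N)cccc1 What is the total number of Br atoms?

Scan the SMILES for Br atoms (remember two-letter symbols like Cl and Br are single atoms).
Bromine count: 1.

1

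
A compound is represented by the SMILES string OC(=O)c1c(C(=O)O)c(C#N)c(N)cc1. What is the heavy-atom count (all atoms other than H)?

15

Every atom symbol written in the SMILES (organic subset) is one heavy atom; implicit H are not written.
Heavy atoms by element → C:9, N:2, O:4.
Total: 15.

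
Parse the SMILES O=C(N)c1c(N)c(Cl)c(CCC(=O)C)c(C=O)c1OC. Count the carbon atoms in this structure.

Count every carbon token in the SMILES (each C, including those in ring-closure positions and inside branches).
Carbon count: 13.

13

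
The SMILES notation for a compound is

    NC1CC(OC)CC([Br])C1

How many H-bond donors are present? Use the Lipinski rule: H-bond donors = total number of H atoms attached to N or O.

2

Donors: find every N or O and count the H atoms it carries.
  atom 1 (N): bond orders sum to 1 → 2 H
  atom 5 (O): bond orders sum to 2 → 0 H
Lipinski HBD = 2.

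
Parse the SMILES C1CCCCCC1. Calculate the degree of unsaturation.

Molecular formula: C7H14.
DoU = (2C + 2 + N − H − X) / 2, where X is the halogen count and O/S are ignored.
    = (2·7 + 2 + 0 − 14 − 0) / 2 = 2 / 2 = 1.

1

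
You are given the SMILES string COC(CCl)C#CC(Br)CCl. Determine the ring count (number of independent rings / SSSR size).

0

In SMILES, each pair of matching ring-closure digits denotes one ring-closing bond; the number of such bonds equals the number of independent rings.
Ring-closure bonds here: 0.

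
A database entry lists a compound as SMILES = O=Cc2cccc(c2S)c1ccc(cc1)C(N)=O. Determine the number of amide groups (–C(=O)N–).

1

The amide motif appears at heavy-atom position 16 in the SMILES.
Other groups present: 1 aldehyde, 1 thiol.
Amide count: 1.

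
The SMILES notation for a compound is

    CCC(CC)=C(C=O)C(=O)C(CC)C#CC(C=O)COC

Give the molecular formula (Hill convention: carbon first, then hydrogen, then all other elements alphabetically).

C17H24O4

Walk through each heavy atom and fill implicit hydrogens from standard valence (C 4, N 3, O 2, S 2, halogen 1):
  atom 1: C, bond orders sum to 1 (valence 4) → 3 H
  atom 2: C, bond orders sum to 2 (valence 4) → 2 H
  atom 3: C, bond orders sum to 4 (valence 4) → 0 H
  atom 4: C, bond orders sum to 2 (valence 4) → 2 H
  atom 5: C, bond orders sum to 1 (valence 4) → 3 H
  atom 6: C, bond orders sum to 4 (valence 4) → 0 H
  atom 7: C, bond orders sum to 3 (valence 4) → 1 H
  atom 8: O, bond orders sum to 2 (valence 2) → 0 H
  atom 9: C, bond orders sum to 4 (valence 4) → 0 H
  atom 10: O, bond orders sum to 2 (valence 2) → 0 H
  atom 11: C, bond orders sum to 3 (valence 4) → 1 H
  atom 12: C, bond orders sum to 2 (valence 4) → 2 H
  atom 13: C, bond orders sum to 1 (valence 4) → 3 H
  atom 14: C, bond orders sum to 4 (valence 4) → 0 H
  atom 15: C, bond orders sum to 4 (valence 4) → 0 H
  atom 16: C, bond orders sum to 3 (valence 4) → 1 H
  atom 17: C, bond orders sum to 3 (valence 4) → 1 H
  atom 18: O, bond orders sum to 2 (valence 2) → 0 H
  atom 19: C, bond orders sum to 2 (valence 4) → 2 H
  atom 20: O, bond orders sum to 2 (valence 2) → 0 H
  atom 21: C, bond orders sum to 1 (valence 4) → 3 H
Totals → C:17, H:24, O:4.
In Hill order: C17H24O4.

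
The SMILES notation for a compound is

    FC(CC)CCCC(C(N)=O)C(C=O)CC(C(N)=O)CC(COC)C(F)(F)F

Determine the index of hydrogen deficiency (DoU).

3

Degree of unsaturation = (number of rings) + (number of π bonds).
Ring closures in the SMILES: 0.
π bonds: 3 double bonds (each 1 DoU) → 3 DoU from unsaturation.
Total DoU = 0 + 3 = 3.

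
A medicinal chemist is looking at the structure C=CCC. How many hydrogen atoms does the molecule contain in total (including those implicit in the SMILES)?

Walk through each heavy atom and fill implicit hydrogens from standard valence (C 4, N 3, O 2, S 2, halogen 1):
  atom 1: C, bond orders sum to 2 (valence 4) → 2 H
  atom 2: C, bond orders sum to 3 (valence 4) → 1 H
  atom 3: C, bond orders sum to 2 (valence 4) → 2 H
  atom 4: C, bond orders sum to 1 (valence 4) → 3 H
Total hydrogens: 8.

8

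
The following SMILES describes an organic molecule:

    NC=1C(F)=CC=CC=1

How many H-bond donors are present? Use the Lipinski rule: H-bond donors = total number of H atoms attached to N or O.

Donors: find every N or O and count the H atoms it carries.
  atom 1 (N): bond orders sum to 1 → 2 H
Lipinski HBD = 2.

2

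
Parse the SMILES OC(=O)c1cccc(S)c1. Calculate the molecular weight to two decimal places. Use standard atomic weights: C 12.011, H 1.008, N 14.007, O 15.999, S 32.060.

First, the molecular formula is C7H6O2S (counting implicit H from valence).
  C: 7 × 12.011 = 84.077
  H: 6 × 1.008 = 6.048
  O: 2 × 15.999 = 31.998
  S: 1 × 32.060 = 32.060
Sum: 7×12.011 + 6×1.008 + 2×15.999 + 1×32.060 = 154.183 → 154.18 g/mol.

154.18 g/mol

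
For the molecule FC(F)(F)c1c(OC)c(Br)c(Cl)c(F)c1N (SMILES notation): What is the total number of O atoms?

Scan the SMILES for O atoms (remember two-letter symbols like Cl and Br are single atoms).
Oxygen count: 1.

1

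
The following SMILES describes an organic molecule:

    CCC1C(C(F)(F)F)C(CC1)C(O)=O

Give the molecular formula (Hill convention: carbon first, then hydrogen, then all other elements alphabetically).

Walk through each heavy atom and fill implicit hydrogens from standard valence (C 4, N 3, O 2, S 2, halogen 1):
  atom 1: C, bond orders sum to 1 (valence 4) → 3 H
  atom 2: C, bond orders sum to 2 (valence 4) → 2 H
  atom 3: C, bond orders sum to 3 (valence 4) → 1 H
  atom 4: C, bond orders sum to 3 (valence 4) → 1 H
  atom 5: C, bond orders sum to 4 (valence 4) → 0 H
  atom 6: F (halogen, monovalent) → 0 H
  atom 7: F (halogen, monovalent) → 0 H
  atom 8: F (halogen, monovalent) → 0 H
  atom 9: C, bond orders sum to 3 (valence 4) → 1 H
  atom 10: C, bond orders sum to 2 (valence 4) → 2 H
  atom 11: C, bond orders sum to 2 (valence 4) → 2 H
  atom 12: C, bond orders sum to 4 (valence 4) → 0 H
  atom 13: O, bond orders sum to 1 (valence 2) → 1 H
  atom 14: O, bond orders sum to 2 (valence 2) → 0 H
Totals → C:9, H:13, F:3, O:2.
In Hill order: C9H13F3O2.

C9H13F3O2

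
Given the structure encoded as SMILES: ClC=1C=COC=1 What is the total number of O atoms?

Scan the SMILES for O atoms (remember two-letter symbols like Cl and Br are single atoms).
Oxygen count: 1.

1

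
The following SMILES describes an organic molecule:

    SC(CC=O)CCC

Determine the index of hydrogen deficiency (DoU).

1

Molecular formula: C6H12OS.
DoU = (2C + 2 + N − H − X) / 2, where X is the halogen count and O/S are ignored.
    = (2·6 + 2 + 0 − 12 − 0) / 2 = 2 / 2 = 1.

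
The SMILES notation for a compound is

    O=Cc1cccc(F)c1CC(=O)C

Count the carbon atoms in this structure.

Count every carbon token in the SMILES (each C, including those in ring-closure positions and inside branches).
Carbon count: 10.

10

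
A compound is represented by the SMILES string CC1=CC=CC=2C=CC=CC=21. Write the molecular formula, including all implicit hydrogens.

Walk through each heavy atom and fill implicit hydrogens from standard valence (C 4, N 3, O 2, S 2, halogen 1):
  atom 1: C, bond orders sum to 1 (valence 4) → 3 H
  atom 2: C, bond orders sum to 4 (valence 4) → 0 H
  atom 3: C, bond orders sum to 3 (valence 4) → 1 H
  atom 4: C, bond orders sum to 3 (valence 4) → 1 H
  atom 5: C, bond orders sum to 3 (valence 4) → 1 H
  atom 6: C, bond orders sum to 4 (valence 4) → 0 H
  atom 7: C, bond orders sum to 3 (valence 4) → 1 H
  atom 8: C, bond orders sum to 3 (valence 4) → 1 H
  atom 9: C, bond orders sum to 3 (valence 4) → 1 H
  atom 10: C, bond orders sum to 3 (valence 4) → 1 H
  atom 11: C, bond orders sum to 4 (valence 4) → 0 H
Totals → C:11, H:10.
In Hill order: C11H10.

C11H10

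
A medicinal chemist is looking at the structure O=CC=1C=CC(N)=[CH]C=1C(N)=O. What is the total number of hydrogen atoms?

Walk through each heavy atom and fill implicit hydrogens from standard valence (C 4, N 3, O 2, S 2, halogen 1):
  atom 1: O, bond orders sum to 2 (valence 2) → 0 H
  atom 2: C, bond orders sum to 3 (valence 4) → 1 H
  atom 3: C, bond orders sum to 4 (valence 4) → 0 H
  atom 4: C, bond orders sum to 3 (valence 4) → 1 H
  atom 5: C, bond orders sum to 3 (valence 4) → 1 H
  atom 6: C, bond orders sum to 4 (valence 4) → 0 H
  atom 7: N, bond orders sum to 1 (valence 3) → 2 H
  atom 8: C with explicit H count 1
  atom 9: C, bond orders sum to 4 (valence 4) → 0 H
  atom 10: C, bond orders sum to 4 (valence 4) → 0 H
  atom 11: N, bond orders sum to 1 (valence 3) → 2 H
  atom 12: O, bond orders sum to 2 (valence 2) → 0 H
Total hydrogens: 8.

8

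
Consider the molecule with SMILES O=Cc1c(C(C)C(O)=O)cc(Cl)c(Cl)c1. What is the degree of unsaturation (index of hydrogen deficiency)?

Molecular formula: C10H8Cl2O3.
DoU = (2C + 2 + N − H − X) / 2, where X is the halogen count and O/S are ignored.
    = (2·10 + 2 + 0 − 8 − 2) / 2 = 12 / 2 = 6.

6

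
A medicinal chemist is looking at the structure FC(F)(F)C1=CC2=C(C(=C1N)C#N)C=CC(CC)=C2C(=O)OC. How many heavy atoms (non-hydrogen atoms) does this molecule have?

23

Every atom symbol written in the SMILES (organic subset) is one heavy atom; implicit H are not written.
Heavy atoms by element → C:16, F:3, N:2, O:2.
Total: 23.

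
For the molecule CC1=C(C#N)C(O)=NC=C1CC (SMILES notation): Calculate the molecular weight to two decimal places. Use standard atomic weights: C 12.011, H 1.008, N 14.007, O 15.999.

162.19 g/mol

First, the molecular formula is C9H10N2O (counting implicit H from valence).
  C: 9 × 12.011 = 108.099
  H: 10 × 1.008 = 10.080
  N: 2 × 14.007 = 28.014
  O: 1 × 15.999 = 15.999
Sum: 9×12.011 + 10×1.008 + 2×14.007 + 1×15.999 = 162.192 → 162.19 g/mol.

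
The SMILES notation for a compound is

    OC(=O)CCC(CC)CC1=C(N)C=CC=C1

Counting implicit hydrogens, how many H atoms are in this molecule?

19

Walk through each heavy atom and fill implicit hydrogens from standard valence (C 4, N 3, O 2, S 2, halogen 1):
  atom 1: O, bond orders sum to 1 (valence 2) → 1 H
  atom 2: C, bond orders sum to 4 (valence 4) → 0 H
  atom 3: O, bond orders sum to 2 (valence 2) → 0 H
  atom 4: C, bond orders sum to 2 (valence 4) → 2 H
  atom 5: C, bond orders sum to 2 (valence 4) → 2 H
  atom 6: C, bond orders sum to 3 (valence 4) → 1 H
  atom 7: C, bond orders sum to 2 (valence 4) → 2 H
  atom 8: C, bond orders sum to 1 (valence 4) → 3 H
  atom 9: C, bond orders sum to 2 (valence 4) → 2 H
  atom 10: C, bond orders sum to 4 (valence 4) → 0 H
  atom 11: C, bond orders sum to 4 (valence 4) → 0 H
  atom 12: N, bond orders sum to 1 (valence 3) → 2 H
  atom 13: C, bond orders sum to 3 (valence 4) → 1 H
  atom 14: C, bond orders sum to 3 (valence 4) → 1 H
  atom 15: C, bond orders sum to 3 (valence 4) → 1 H
  atom 16: C, bond orders sum to 3 (valence 4) → 1 H
Total hydrogens: 19.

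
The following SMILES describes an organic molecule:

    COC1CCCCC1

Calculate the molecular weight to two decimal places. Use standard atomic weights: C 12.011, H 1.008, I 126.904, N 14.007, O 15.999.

First, the molecular formula is C7H14O (counting implicit H from valence).
  C: 7 × 12.011 = 84.077
  H: 14 × 1.008 = 14.112
  O: 1 × 15.999 = 15.999
Sum: 7×12.011 + 14×1.008 + 1×15.999 = 114.188 → 114.19 g/mol.

114.19 g/mol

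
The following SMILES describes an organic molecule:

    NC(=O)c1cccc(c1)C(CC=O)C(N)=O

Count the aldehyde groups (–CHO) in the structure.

1

The aldehyde motif appears at heavy-atom position 12 in the SMILES.
Other groups present: 2 amide.
Aldehyde count: 1.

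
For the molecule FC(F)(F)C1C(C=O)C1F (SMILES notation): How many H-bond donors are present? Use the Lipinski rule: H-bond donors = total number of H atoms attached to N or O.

0

Donors: find every N or O and count the H atoms it carries.
  atom 8 (O): bond orders sum to 2 → 0 H
Lipinski HBD = 0.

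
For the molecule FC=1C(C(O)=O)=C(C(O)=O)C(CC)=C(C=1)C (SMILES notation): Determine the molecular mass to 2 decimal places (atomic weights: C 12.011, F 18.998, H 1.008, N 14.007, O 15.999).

226.20 g/mol

First, the molecular formula is C11H11FO4 (counting implicit H from valence).
  C: 11 × 12.011 = 132.121
  F: 1 × 18.998 = 18.998
  H: 11 × 1.008 = 11.088
  O: 4 × 15.999 = 63.996
Sum: 11×12.011 + 1×18.998 + 11×1.008 + 4×15.999 = 226.203 → 226.20 g/mol.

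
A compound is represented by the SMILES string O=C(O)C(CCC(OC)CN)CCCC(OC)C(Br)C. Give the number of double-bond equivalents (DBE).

Molecular formula: C14H28BrNO4.
DoU = (2C + 2 + N − H − X) / 2, where X is the halogen count and O/S are ignored.
    = (2·14 + 2 + 1 − 28 − 1) / 2 = 2 / 2 = 1.

1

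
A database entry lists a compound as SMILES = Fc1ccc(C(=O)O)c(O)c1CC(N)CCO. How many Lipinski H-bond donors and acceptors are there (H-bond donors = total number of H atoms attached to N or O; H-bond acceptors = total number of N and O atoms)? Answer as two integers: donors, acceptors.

5, 5

Donors: find every N or O and count the H atoms it carries.
  atom 7 (O): bond orders sum to 2 → 0 H
  atom 8 (O): bond orders sum to 1 → 1 H
  atom 10 (O): bond orders sum to 1 → 1 H
  atom 14 (N): bond orders sum to 1 → 2 H
  atom 17 (O): bond orders sum to 1 → 1 H
Lipinski HBD = 5.
Acceptors: N atoms = 1, O atoms = 4 → HBA = 5.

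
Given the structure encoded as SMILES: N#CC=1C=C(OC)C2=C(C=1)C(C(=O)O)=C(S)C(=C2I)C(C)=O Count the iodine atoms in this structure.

1

Scan the SMILES for I atoms (remember two-letter symbols like Cl and Br are single atoms).
Iodine count: 1.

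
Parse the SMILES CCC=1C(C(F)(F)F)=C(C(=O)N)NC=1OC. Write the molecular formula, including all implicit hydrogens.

Walk through each heavy atom and fill implicit hydrogens from standard valence (C 4, N 3, O 2, S 2, halogen 1):
  atom 1: C, bond orders sum to 1 (valence 4) → 3 H
  atom 2: C, bond orders sum to 2 (valence 4) → 2 H
  atom 3: C, bond orders sum to 4 (valence 4) → 0 H
  atom 4: C, bond orders sum to 4 (valence 4) → 0 H
  atom 5: C, bond orders sum to 4 (valence 4) → 0 H
  atom 6: F (halogen, monovalent) → 0 H
  atom 7: F (halogen, monovalent) → 0 H
  atom 8: F (halogen, monovalent) → 0 H
  atom 9: C, bond orders sum to 4 (valence 4) → 0 H
  atom 10: C, bond orders sum to 4 (valence 4) → 0 H
  atom 11: O, bond orders sum to 2 (valence 2) → 0 H
  atom 12: N, bond orders sum to 1 (valence 3) → 2 H
  atom 13: N, bond orders sum to 2 (valence 3) → 1 H
  atom 14: C, bond orders sum to 4 (valence 4) → 0 H
  atom 15: O, bond orders sum to 2 (valence 2) → 0 H
  atom 16: C, bond orders sum to 1 (valence 4) → 3 H
Totals → C:9, H:11, F:3, N:2, O:2.

C9H11F3N2O2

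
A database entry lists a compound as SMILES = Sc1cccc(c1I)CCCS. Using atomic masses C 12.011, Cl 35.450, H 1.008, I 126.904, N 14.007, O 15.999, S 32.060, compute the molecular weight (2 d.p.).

310.21 g/mol

First, the molecular formula is C9H11IS2 (counting implicit H from valence).
  C: 9 × 12.011 = 108.099
  H: 11 × 1.008 = 11.088
  I: 1 × 126.904 = 126.904
  S: 2 × 32.060 = 64.120
Sum: 9×12.011 + 11×1.008 + 1×126.904 + 2×32.060 = 310.211 → 310.21 g/mol.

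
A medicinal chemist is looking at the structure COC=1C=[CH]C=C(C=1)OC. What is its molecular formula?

C8H10O2

Walk through each heavy atom and fill implicit hydrogens from standard valence (C 4, N 3, O 2, S 2, halogen 1):
  atom 1: C, bond orders sum to 1 (valence 4) → 3 H
  atom 2: O, bond orders sum to 2 (valence 2) → 0 H
  atom 3: C, bond orders sum to 4 (valence 4) → 0 H
  atom 4: C, bond orders sum to 3 (valence 4) → 1 H
  atom 5: C with explicit H count 1
  atom 6: C, bond orders sum to 3 (valence 4) → 1 H
  atom 7: C, bond orders sum to 4 (valence 4) → 0 H
  atom 8: C, bond orders sum to 3 (valence 4) → 1 H
  atom 9: O, bond orders sum to 2 (valence 2) → 0 H
  atom 10: C, bond orders sum to 1 (valence 4) → 3 H
Totals → C:8, H:10, O:2.
In Hill order: C8H10O2.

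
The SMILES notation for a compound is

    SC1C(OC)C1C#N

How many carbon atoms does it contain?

Count every carbon token in the SMILES (each C, including those in ring-closure positions and inside branches).
Carbon count: 5.

5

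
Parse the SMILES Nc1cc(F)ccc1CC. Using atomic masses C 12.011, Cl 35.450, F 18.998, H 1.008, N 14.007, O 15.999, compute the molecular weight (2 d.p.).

139.17 g/mol

First, the molecular formula is C8H10FN (counting implicit H from valence).
  C: 8 × 12.011 = 96.088
  F: 1 × 18.998 = 18.998
  H: 10 × 1.008 = 10.080
  N: 1 × 14.007 = 14.007
Sum: 8×12.011 + 1×18.998 + 10×1.008 + 1×14.007 = 139.173 → 139.17 g/mol.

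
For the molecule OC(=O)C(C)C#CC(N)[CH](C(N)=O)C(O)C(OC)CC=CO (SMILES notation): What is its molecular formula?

C14H22N2O6

Walk through each heavy atom and fill implicit hydrogens from standard valence (C 4, N 3, O 2, S 2, halogen 1):
  atom 1: O, bond orders sum to 1 (valence 2) → 1 H
  atom 2: C, bond orders sum to 4 (valence 4) → 0 H
  atom 3: O, bond orders sum to 2 (valence 2) → 0 H
  atom 4: C, bond orders sum to 3 (valence 4) → 1 H
  atom 5: C, bond orders sum to 1 (valence 4) → 3 H
  atom 6: C, bond orders sum to 4 (valence 4) → 0 H
  atom 7: C, bond orders sum to 4 (valence 4) → 0 H
  atom 8: C, bond orders sum to 3 (valence 4) → 1 H
  atom 9: N, bond orders sum to 1 (valence 3) → 2 H
  atom 10: C with explicit H count 1
  atom 11: C, bond orders sum to 4 (valence 4) → 0 H
  atom 12: N, bond orders sum to 1 (valence 3) → 2 H
  atom 13: O, bond orders sum to 2 (valence 2) → 0 H
  atom 14: C, bond orders sum to 3 (valence 4) → 1 H
  atom 15: O, bond orders sum to 1 (valence 2) → 1 H
  atom 16: C, bond orders sum to 3 (valence 4) → 1 H
  atom 17: O, bond orders sum to 2 (valence 2) → 0 H
  atom 18: C, bond orders sum to 1 (valence 4) → 3 H
  atom 19: C, bond orders sum to 2 (valence 4) → 2 H
  atom 20: C, bond orders sum to 3 (valence 4) → 1 H
  atom 21: C, bond orders sum to 3 (valence 4) → 1 H
  atom 22: O, bond orders sum to 1 (valence 2) → 1 H
Totals → C:14, H:22, N:2, O:6.
In Hill order: C14H22N2O6.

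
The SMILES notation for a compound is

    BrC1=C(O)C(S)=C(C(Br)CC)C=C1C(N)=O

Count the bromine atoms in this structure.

2

Scan the SMILES for Br atoms (remember two-letter symbols like Cl and Br are single atoms).
Bromine count: 2.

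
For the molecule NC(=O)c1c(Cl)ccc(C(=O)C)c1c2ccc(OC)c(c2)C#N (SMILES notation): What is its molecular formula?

C17H13ClN2O3

Walk through each heavy atom and fill implicit hydrogens from standard valence (C 4, N 3, O 2, S 2, halogen 1); for lowercase aromatic atoms, an aromatic c carries 1 H when it has two neighbours and 0 H with three, and aromatic n carries 0 H:
  atom 1: N, bond orders sum to 1 (valence 3) → 2 H
  atom 2: C, bond orders sum to 4 (valence 4) → 0 H
  atom 3: O, bond orders sum to 2 (valence 2) → 0 H
  atom 4: aromatic c, 3 neighbours → 0 H
  atom 5: aromatic c, 3 neighbours → 0 H
  atom 6: Cl (halogen, monovalent) → 0 H
  atom 7: aromatic c, 2 neighbours → 1 H
  atom 8: aromatic c, 2 neighbours → 1 H
  atom 9: aromatic c, 3 neighbours → 0 H
  atom 10: C, bond orders sum to 4 (valence 4) → 0 H
  atom 11: O, bond orders sum to 2 (valence 2) → 0 H
  atom 12: C, bond orders sum to 1 (valence 4) → 3 H
  atom 13: aromatic c, 3 neighbours → 0 H
  atom 14: aromatic c, 3 neighbours → 0 H
  atom 15: aromatic c, 2 neighbours → 1 H
  atom 16: aromatic c, 2 neighbours → 1 H
  atom 17: aromatic c, 3 neighbours → 0 H
  atom 18: O, bond orders sum to 2 (valence 2) → 0 H
  atom 19: C, bond orders sum to 1 (valence 4) → 3 H
  atom 20: aromatic c, 3 neighbours → 0 H
  atom 21: aromatic c, 2 neighbours → 1 H
  atom 22: C, bond orders sum to 4 (valence 4) → 0 H
  atom 23: N, bond orders sum to 3 (valence 3) → 0 H
Totals → C:17, H:13, Cl:1, N:2, O:3.
In Hill order: C17H13ClN2O3.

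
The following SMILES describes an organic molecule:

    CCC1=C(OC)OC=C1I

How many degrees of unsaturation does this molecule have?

Degree of unsaturation = (number of rings) + (number of π bonds).
Ring closures in the SMILES: 1.
π bonds: 2 double bonds (each 1 DoU) → 2 DoU from unsaturation.
Total DoU = 1 + 2 = 3.

3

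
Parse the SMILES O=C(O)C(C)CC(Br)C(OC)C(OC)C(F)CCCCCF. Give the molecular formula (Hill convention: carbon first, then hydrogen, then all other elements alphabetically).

Walk through each heavy atom and fill implicit hydrogens from standard valence (C 4, N 3, O 2, S 2, halogen 1):
  atom 1: O, bond orders sum to 2 (valence 2) → 0 H
  atom 2: C, bond orders sum to 4 (valence 4) → 0 H
  atom 3: O, bond orders sum to 1 (valence 2) → 1 H
  atom 4: C, bond orders sum to 3 (valence 4) → 1 H
  atom 5: C, bond orders sum to 1 (valence 4) → 3 H
  atom 6: C, bond orders sum to 2 (valence 4) → 2 H
  atom 7: C, bond orders sum to 3 (valence 4) → 1 H
  atom 8: Br (halogen, monovalent) → 0 H
  atom 9: C, bond orders sum to 3 (valence 4) → 1 H
  atom 10: O, bond orders sum to 2 (valence 2) → 0 H
  atom 11: C, bond orders sum to 1 (valence 4) → 3 H
  atom 12: C, bond orders sum to 3 (valence 4) → 1 H
  atom 13: O, bond orders sum to 2 (valence 2) → 0 H
  atom 14: C, bond orders sum to 1 (valence 4) → 3 H
  atom 15: C, bond orders sum to 3 (valence 4) → 1 H
  atom 16: F (halogen, monovalent) → 0 H
  atom 17: C, bond orders sum to 2 (valence 4) → 2 H
  atom 18: C, bond orders sum to 2 (valence 4) → 2 H
  atom 19: C, bond orders sum to 2 (valence 4) → 2 H
  atom 20: C, bond orders sum to 2 (valence 4) → 2 H
  atom 21: C, bond orders sum to 2 (valence 4) → 2 H
  atom 22: F (halogen, monovalent) → 0 H
Totals → C:15, H:27, Br:1, F:2, O:4.

C15H27BrF2O4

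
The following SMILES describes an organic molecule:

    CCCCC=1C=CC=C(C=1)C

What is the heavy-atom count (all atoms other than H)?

Every atom symbol written in the SMILES (organic subset) is one heavy atom; implicit H are not written.
Heavy atoms by element → C:11.
Total: 11.

11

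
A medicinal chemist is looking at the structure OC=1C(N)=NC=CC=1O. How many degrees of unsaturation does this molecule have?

4

Molecular formula: C5H6N2O2.
DoU = (2C + 2 + N − H − X) / 2, where X is the halogen count and O/S are ignored.
    = (2·5 + 2 + 2 − 6 − 0) / 2 = 8 / 2 = 4.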